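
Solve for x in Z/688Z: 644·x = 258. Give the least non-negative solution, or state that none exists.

no solution

gcd(644, 688) = 4, and 4 does not divide 258.
So the congruence has no solution.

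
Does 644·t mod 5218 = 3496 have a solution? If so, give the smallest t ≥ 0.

1869

gcd(644, 5218) = 2, and 2 | 3496, so solutions exist.
Divide through by 2: 322·t ≡ 1748 (mod 2609).
322⁻¹ ≡ 316 (mod 2609).
t ≡ 316·1748 ≡ 1869 (mod 2609).
The smallest non-negative solution is t = 1869.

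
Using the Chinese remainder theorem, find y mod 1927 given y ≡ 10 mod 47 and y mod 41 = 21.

47⁻¹ mod 41: 47×7 ≡ 1 (mod 41), so 47⁻¹ ≡ 7.
y = 10 + 47×((21 − 10)×7 mod 41) = 10 + 47×36 = 1702.

1702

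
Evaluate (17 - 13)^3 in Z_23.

17 - 13 = 4
(4)^3 ≡ 18 (mod 23)

18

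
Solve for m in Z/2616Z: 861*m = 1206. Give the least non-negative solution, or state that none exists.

366

gcd(861, 2616) = 3, and 3 | 1206, so solutions exist.
Divide through by 3: 287*m = 402 (mod 872).
287⁻¹ ≡ 79 (mod 872).
m ≡ 79*402 ≡ 366 (mod 872).
The smallest non-negative solution is m = 366.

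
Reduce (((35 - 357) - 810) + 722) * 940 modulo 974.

35 - 357 = -322 ≡ 652 (mod 974)
652 - 810 = -158 ≡ 816 (mod 974)
816 + 722 = 1538 ≡ 564 (mod 974)
564 * 940 = 530160 ≡ 304 (mod 974)

304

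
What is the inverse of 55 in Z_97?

97 = 1*55 + 42
55 = 1*42 + 13
42 = 3*13 + 3
13 = 4*3 + 1
3 = 3*1 + 0
gcd(55, 97) = 1, so the inverse exists.
Bézout: 1 = −17*97 + 30*55.
So 55⁻¹ ≡ 30 (mod 97).

30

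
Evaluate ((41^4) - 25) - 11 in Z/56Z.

(41)^4 ≡ 1 (mod 56)
1 - 25 = -24 ≡ 32 (mod 56)
32 - 11 = 21

21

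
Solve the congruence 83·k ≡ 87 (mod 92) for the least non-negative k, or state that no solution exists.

21

gcd(83, 92) = 1, so a unique solution mod 92 exists.
83⁻¹ ≡ 51 (mod 92).
k ≡ 51·87 ≡ 21 (mod 92).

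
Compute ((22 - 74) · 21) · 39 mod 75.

22 - 74 = -52 ≡ 23 (mod 75)
23 · 21 = 483 ≡ 33 (mod 75)
33 · 39 = 1287 ≡ 12 (mod 75)

12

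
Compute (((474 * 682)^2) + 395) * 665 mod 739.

483

474 * 682 = 323268 ≡ 325 (mod 739)
(325)^2 ≡ 687 (mod 739)
687 + 395 = 1082 ≡ 343 (mod 739)
343 * 665 = 228095 ≡ 483 (mod 739)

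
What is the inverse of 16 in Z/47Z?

Apply the Euclidean algorithm and back-substitute:
47 = 2*16 + 15
16 = 1*15 + 1
15 = 15*1 + 0
gcd(16, 47) = 1, so the inverse exists.
Back-substitute for 1:
1 = 1*16 − 1*15
  = −1*47 + 3*16
So 16⁻¹ ≡ 3 (mod 47).

3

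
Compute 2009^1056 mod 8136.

By square-and-multiply:
1056 in binary is 10000100000, i.e. 1056 = 1024 + 32.
2009^1 ≡ 2009 (mod 8136)
2009^2 ≡ 2009^2 = 4036081 ≡ 625 (mod 8136)
2009^4 ≡ 625^2 = 390625 ≡ 97 (mod 8136)
2009^8 ≡ 97^2 = 9409 ≡ 1273 (mod 8136)
2009^16 ≡ 1273^2 = 1620529 ≡ 1465 (mod 8136)
2009^32 ≡ 1465^2 = 2146225 ≡ 6457 (mod 8136)
2009^64 ≡ 6457^2 = 41692849 ≡ 3985 (mod 8136)
2009^128 ≡ 3985^2 = 15880225 ≡ 6889 (mod 8136)
2009^256 ≡ 6889^2 = 47458321 ≡ 1033 (mod 8136)
2009^512 ≡ 1033^2 = 1067089 ≡ 1273 (mod 8136)
2009^1024 ≡ 1273^2 = 1620529 ≡ 1465 (mod 8136)
2009^1056 = 2009^1024 · 2009^32 ≡ 1465 · 6457 (mod 8136).
1465 · 6457 = 9459505 ≡ 5473 (mod 8136).

5473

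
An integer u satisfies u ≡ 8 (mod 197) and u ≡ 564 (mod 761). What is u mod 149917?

197⁻¹ mod 761: 197×282 ≡ 1 (mod 761), so 197⁻¹ ≡ 282.
u = 8 + 197×((564 − 8)×282 mod 761) = 8 + 197×26 = 5130.

5130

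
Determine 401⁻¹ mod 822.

41

822 = 2*401 + 20
401 = 20*20 + 1
20 = 20*1 + 0
gcd(401, 822) = 1, so the inverse exists.
Back-substitute for 1:
1 = 1*401 − 20*20
  = −20*822 + 41*401
So 401⁻¹ ≡ 41 (mod 822).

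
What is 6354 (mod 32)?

6354 = 198*32 + 18, so 6354 ≡ 18 (mod 32).

18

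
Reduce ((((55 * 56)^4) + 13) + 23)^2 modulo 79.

26

55 * 56 = 3080 ≡ 78 (mod 79)
(78)^4 ≡ 1 (mod 79)
1 + 13 = 14
14 + 23 = 37
(37)^2 ≡ 26 (mod 79)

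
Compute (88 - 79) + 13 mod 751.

88 - 79 = 9
9 + 13 = 22

22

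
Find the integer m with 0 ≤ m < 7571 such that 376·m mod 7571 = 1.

6383

7571 = 20*376 + 51
376 = 7*51 + 19
51 = 2*19 + 13
19 = 1*13 + 6
13 = 2*6 + 1
6 = 6*1 + 0
gcd(376, 7571) = 1, so the inverse exists.
Back-substitute for 1:
1 = 1*13 − 2*6
  = −2*19 + 3*13
  = 3*51 − 8*19
  = −8*376 + 59*51
  = 59*7571 − 1188*376
So 376⁻¹ ≡ −1188 ≡ 6383 (mod 7571).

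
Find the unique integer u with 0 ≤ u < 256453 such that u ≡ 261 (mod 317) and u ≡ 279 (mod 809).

115966

317⁻¹ mod 809: 317·245 ≡ 1 (mod 809), so 317⁻¹ ≡ 245.
u = 261 + 317·((279 − 261)·245 mod 809) = 261 + 317·365 = 115966.
Check: 115966 mod 317 = 261, 115966 mod 809 = 279. ✓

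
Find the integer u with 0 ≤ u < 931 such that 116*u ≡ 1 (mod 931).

618

Run the extended Euclidean algorithm:
931 = 8*116 + 3
116 = 38*3 + 2
3 = 1*2 + 1
2 = 2*1 + 0
gcd(116, 931) = 1, so the inverse exists.
Back-substitute for 1:
1 = 1*3 − 1*2
  = −1*116 + 39*3
  = 39*931 − 313*116
So 116⁻¹ ≡ −313 ≡ 618 (mod 931).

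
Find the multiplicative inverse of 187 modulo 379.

Apply the Euclidean algorithm and back-substitute:
379 = 2·187 + 5
187 = 37·5 + 2
5 = 2·2 + 1
2 = 2·1 + 0
gcd(187, 379) = 1, so the inverse exists.
Bézout: 1 = 75·379 − 152·187.
So 187⁻¹ ≡ −152 ≡ 227 (mod 379).

227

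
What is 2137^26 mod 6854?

3259

Compute successive squares:
26 in binary is 11010, i.e. 26 = 16 + 8 + 2.
2137^1 ≡ 2137 (mod 6854)
2137^2 ≡ 2137^2 = 4566769 ≡ 2005 (mod 6854)
2137^4 ≡ 2005^2 = 4020025 ≡ 3581 (mod 6854)
2137^8 ≡ 3581^2 = 12823561 ≡ 6581 (mod 6854)
2137^16 ≡ 6581^2 = 43309561 ≡ 5989 (mod 6854)
2137^26 = 2137^16 · 2137^8 · 2137^2 ≡ 5989 · 6581 · 2005 (mod 6854).
Accumulate the product:
5989 · 6581 = 39413609 ≡ 3109
3109 · 2005 = 6233545 ≡ 3259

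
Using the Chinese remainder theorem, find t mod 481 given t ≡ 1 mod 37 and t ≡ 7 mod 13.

371

37⁻¹ mod 13: 37*6 ≡ 1 (mod 13), so 37⁻¹ ≡ 6.
t = 1 + 37*((7 − 1)*6 mod 13) = 1 + 37*10 = 371.
Check: 371 mod 37 = 1, 371 mod 13 = 7. ✓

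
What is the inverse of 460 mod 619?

Apply the Euclidean algorithm and back-substitute:
619 = 1*460 + 159
460 = 2*159 + 142
159 = 1*142 + 17
142 = 8*17 + 6
17 = 2*6 + 5
6 = 1*5 + 1
5 = 5*1 + 0
gcd(460, 619) = 1, so the inverse exists.
Back-substitute for 1:
1 = 1*6 − 1*5
  = −1*17 + 3*6
  = 3*142 − 25*17
  = −25*159 + 28*142
  = 28*460 − 81*159
  = −81*619 + 109*460
So 460⁻¹ ≡ 109 (mod 619).

109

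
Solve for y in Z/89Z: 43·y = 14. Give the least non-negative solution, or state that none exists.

gcd(43, 89) = 1, so a unique solution mod 89 exists.
43⁻¹ ≡ 29 (mod 89).
y ≡ 29·14 ≡ 50 (mod 89).

50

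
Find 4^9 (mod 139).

Compute successive squares:
9 in binary is 1001, i.e. 9 = 8 + 1.
4^1 ≡ 4 (mod 139)
4^2 ≡ 4^2 = 16 (mod 139)
4^4 ≡ 16^2 = 256 ≡ 117 (mod 139)
4^8 ≡ 117^2 = 13689 ≡ 67 (mod 139)
4^9 = 4^8 · 4^1 ≡ 67 · 4 (mod 139).
67 · 4 = 268 ≡ 129 (mod 139).

129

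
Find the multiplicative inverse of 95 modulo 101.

84

Run the extended Euclidean algorithm:
101 = 1*95 + 6
95 = 15*6 + 5
6 = 1*5 + 1
5 = 5*1 + 0
gcd(95, 101) = 1, so the inverse exists.
Back-substitute for 1:
1 = 1*6 − 1*5
  = −1*95 + 16*6
  = 16*101 − 17*95
So 95⁻¹ ≡ −17 ≡ 84 (mod 101).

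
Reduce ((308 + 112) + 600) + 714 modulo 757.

220

308 + 112 = 420
420 + 600 = 1020 ≡ 263 (mod 757)
263 + 714 = 977 ≡ 220 (mod 757)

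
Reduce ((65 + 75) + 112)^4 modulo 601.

537

65 + 75 = 140
140 + 112 = 252
(252)^4 ≡ 537 (mod 601)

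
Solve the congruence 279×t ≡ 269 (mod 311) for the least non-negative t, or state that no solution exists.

gcd(279, 311) = 1, so a unique solution mod 311 exists.
279⁻¹ ≡ 68 (mod 311).
t ≡ 68×269 ≡ 254 (mod 311).

254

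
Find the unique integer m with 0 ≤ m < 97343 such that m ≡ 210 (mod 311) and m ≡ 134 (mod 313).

311⁻¹ mod 313: 311*156 ≡ 1 (mod 313), so 311⁻¹ ≡ 156.
m = 210 + 311*((134 − 210)*156 mod 313) = 210 + 311*38 = 12028.
Check: 12028 mod 311 = 210, 12028 mod 313 = 134. ✓

12028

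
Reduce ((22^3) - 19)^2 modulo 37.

26

(22)^3 ≡ 29 (mod 37)
29 - 19 = 10
(10)^2 ≡ 26 (mod 37)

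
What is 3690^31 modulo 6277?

4216

Using repeated squaring:
31 in binary is 11111, i.e. 31 = 16 + 8 + 4 + 2 + 1.
3690^1 ≡ 3690 (mod 6277)
3690^2 ≡ 3690^2 = 13616100 ≡ 1287 (mod 6277)
3690^4 ≡ 1287^2 = 1656369 ≡ 5518 (mod 6277)
3690^8 ≡ 5518^2 = 30448324 ≡ 4874 (mod 6277)
3690^16 ≡ 4874^2 = 23755876 ≡ 3708 (mod 6277)
3690^31 = 3690^16 × 3690^8 × 3690^4 × 3690^2 × 3690^1 ≡ 3708 × 4874 × 5518 × 1287 × 3690 (mod 6277).
Accumulate the product:
3708 × 4874 = 18072792 ≡ 1309
1309 × 5518 = 7223062 ≡ 4512
4512 × 1287 = 5806944 ≡ 719
719 × 3690 = 2653110 ≡ 4216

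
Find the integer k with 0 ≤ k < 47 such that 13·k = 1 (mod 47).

47 = 3·13 + 8
13 = 1·8 + 5
8 = 1·5 + 3
5 = 1·3 + 2
3 = 1·2 + 1
2 = 2·1 + 0
gcd(13, 47) = 1, so the inverse exists.
Back-substitute for 1:
1 = 1·3 − 1·2
  = −1·5 + 2·3
  = 2·8 − 3·5
  = −3·13 + 5·8
  = 5·47 − 18·13
So 13⁻¹ ≡ −18 ≡ 29 (mod 47).

29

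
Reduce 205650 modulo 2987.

205650 = 68*2987 + 2534, so 205650 ≡ 2534 (mod 2987).

2534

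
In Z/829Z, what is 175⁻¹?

Run the extended Euclidean algorithm:
829 = 4×175 + 129
175 = 1×129 + 46
129 = 2×46 + 37
46 = 1×37 + 9
37 = 4×9 + 1
9 = 9×1 + 0
gcd(175, 829) = 1, so the inverse exists.
Bézout: 1 = 19×829 − 90×175.
So 175⁻¹ ≡ −90 ≡ 739 (mod 829).

739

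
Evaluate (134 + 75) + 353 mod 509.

53

134 + 75 = 209
209 + 353 = 562 ≡ 53 (mod 509)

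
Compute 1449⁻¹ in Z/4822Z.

1005

4822 = 3*1449 + 475
1449 = 3*475 + 24
475 = 19*24 + 19
24 = 1*19 + 5
19 = 3*5 + 4
5 = 1*4 + 1
4 = 4*1 + 0
gcd(1449, 4822) = 1, so the inverse exists.
Back-substitute for 1:
1 = 1*5 − 1*4
  = −1*19 + 4*5
  = 4*24 − 5*19
  = −5*475 + 99*24
  = 99*1449 − 302*475
  = −302*4822 + 1005*1449
So 1449⁻¹ ≡ 1005 (mod 4822).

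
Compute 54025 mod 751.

54025 = 71×751 + 704, so 54025 ≡ 704 (mod 751).

704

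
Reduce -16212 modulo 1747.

1258

-16212 = -10·1747 + 1258, so -16212 ≡ 1258 (mod 1747).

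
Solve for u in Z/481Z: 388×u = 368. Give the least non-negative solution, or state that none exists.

gcd(388, 481) = 1, so a unique solution mod 481 exists.
388⁻¹ ≡ 331 (mod 481).
u ≡ 331×368 ≡ 115 (mod 481).

115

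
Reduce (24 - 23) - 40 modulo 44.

5

24 - 23 = 1
1 - 40 = -39 ≡ 5 (mod 44)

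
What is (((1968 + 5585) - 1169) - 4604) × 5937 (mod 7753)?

1968 + 5585 = 7553
7553 - 1169 = 6384
6384 - 4604 = 1780
1780 × 5937 = 10567860 ≡ 521 (mod 7753)

521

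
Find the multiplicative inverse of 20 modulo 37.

13

37 = 1×20 + 17
20 = 1×17 + 3
17 = 5×3 + 2
3 = 1×2 + 1
2 = 2×1 + 0
gcd(20, 37) = 1, so the inverse exists.
Back-substitute for 1:
1 = 1×3 − 1×2
  = −1×17 + 6×3
  = 6×20 − 7×17
  = −7×37 + 13×20
So 20⁻¹ ≡ 13 (mod 37).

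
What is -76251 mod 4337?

-76251 = -18*4337 + 1815, so -76251 ≡ 1815 (mod 4337).

1815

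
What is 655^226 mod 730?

By square-and-multiply:
226 in binary is 11100010, i.e. 226 = 128 + 64 + 32 + 2.
655^1 ≡ 655 (mod 730)
655^2 ≡ 655^2 = 429025 ≡ 515 (mod 730)
655^4 ≡ 515^2 = 265225 ≡ 235 (mod 730)
655^8 ≡ 235^2 = 55225 ≡ 475 (mod 730)
655^16 ≡ 475^2 = 225625 ≡ 55 (mod 730)
655^32 ≡ 55^2 = 3025 ≡ 105 (mod 730)
655^64 ≡ 105^2 = 11025 ≡ 75 (mod 730)
655^128 ≡ 75^2 = 5625 ≡ 515 (mod 730)
655^226 = 655^128 × 655^64 × 655^32 × 655^2 ≡ 515 × 75 × 105 × 515 (mod 730).
Accumulate the product:
515 × 75 = 38625 ≡ 665
665 × 105 = 69825 ≡ 475
475 × 515 = 244625 ≡ 75

75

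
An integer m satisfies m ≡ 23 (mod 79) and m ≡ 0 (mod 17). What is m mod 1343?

102

79⁻¹ mod 17: 79*14 ≡ 1 (mod 17), so 79⁻¹ ≡ 14.
m = 23 + 79*((0 − 23)*14 mod 17) = 23 + 79*1 = 102.
Check: 102 mod 79 = 23, 102 mod 17 = 0. ✓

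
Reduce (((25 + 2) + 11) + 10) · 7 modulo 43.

35

25 + 2 = 27
27 + 11 = 38
38 + 10 = 48 ≡ 5 (mod 43)
5 · 7 = 35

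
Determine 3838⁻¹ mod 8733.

By the extended Euclidean algorithm:
8733 = 2*3838 + 1057
3838 = 3*1057 + 667
1057 = 1*667 + 390
667 = 1*390 + 277
390 = 1*277 + 113
277 = 2*113 + 51
113 = 2*51 + 11
51 = 4*11 + 7
11 = 1*7 + 4
7 = 1*4 + 3
4 = 1*3 + 1
3 = 3*1 + 0
gcd(3838, 8733) = 1, so the inverse exists.
Back-substitute for 1:
1 = 1*4 − 1*3
  = −1*7 + 2*4
  = 2*11 − 3*7
  = −3*51 + 14*11
  = 14*113 − 31*51
  = −31*277 + 76*113
  = 76*390 − 107*277
  = −107*667 + 183*390
  = 183*1057 − 290*667
  = −290*3838 + 1053*1057
  = 1053*8733 − 2396*3838
So 3838⁻¹ ≡ −2396 ≡ 6337 (mod 8733).

6337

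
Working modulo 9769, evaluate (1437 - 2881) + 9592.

1437 - 2881 = -1444 ≡ 8325 (mod 9769)
8325 + 9592 = 17917 ≡ 8148 (mod 9769)

8148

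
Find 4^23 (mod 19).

Using repeated squaring:
23 in binary is 10111, i.e. 23 = 16 + 4 + 2 + 1.
4^1 ≡ 4 (mod 19)
4^2 ≡ 4^2 = 16 (mod 19)
4^4 ≡ 16^2 = 256 ≡ 9 (mod 19)
4^8 ≡ 9^2 = 81 ≡ 5 (mod 19)
4^16 ≡ 5^2 = 25 ≡ 6 (mod 19)
4^23 = 4^16 × 4^4 × 4^2 × 4^1 ≡ 6 × 9 × 16 × 4 (mod 19).
Accumulate the product:
6 × 9 = 54 ≡ 16
16 × 16 = 256 ≡ 9
9 × 4 = 36 ≡ 17

17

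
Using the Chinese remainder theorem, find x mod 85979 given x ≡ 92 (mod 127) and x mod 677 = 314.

127⁻¹ mod 677: 127·16 ≡ 1 (mod 677), so 127⁻¹ ≡ 16.
x = 92 + 127·((314 − 92)·16 mod 677) = 92 + 127·167 = 21301.
Check: 21301 mod 127 = 92, 21301 mod 677 = 314. ✓

21301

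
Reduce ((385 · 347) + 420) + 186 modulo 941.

579

385 · 347 = 133595 ≡ 914 (mod 941)
914 + 420 = 1334 ≡ 393 (mod 941)
393 + 186 = 579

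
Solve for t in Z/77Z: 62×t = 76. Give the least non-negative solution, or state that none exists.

36

gcd(62, 77) = 1, so a unique solution mod 77 exists.
62⁻¹ ≡ 41 (mod 77).
t ≡ 41×76 ≡ 36 (mod 77).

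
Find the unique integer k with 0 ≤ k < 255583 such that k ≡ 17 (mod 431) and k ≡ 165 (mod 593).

431⁻¹ mod 593: 431*194 ≡ 1 (mod 593), so 431⁻¹ ≡ 194.
k = 17 + 431*((165 − 17)*194 mod 593) = 17 + 431*248 = 106905.
Check: 106905 mod 431 = 17, 106905 mod 593 = 165. ✓

106905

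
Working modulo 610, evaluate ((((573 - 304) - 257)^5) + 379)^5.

573 - 304 = 269
269 - 257 = 12
(12)^5 ≡ 562 (mod 610)
562 + 379 = 941 ≡ 331 (mod 610)
(331)^5 ≡ 101 (mod 610)

101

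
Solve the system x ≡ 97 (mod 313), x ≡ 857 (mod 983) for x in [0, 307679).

313⁻¹ mod 983: 313*201 ≡ 1 (mod 983), so 313⁻¹ ≡ 201.
x = 97 + 313*((857 − 97)*201 mod 983) = 97 + 313*395 = 123732.

123732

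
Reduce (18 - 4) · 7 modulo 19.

3

18 - 4 = 14
14 · 7 = 98 ≡ 3 (mod 19)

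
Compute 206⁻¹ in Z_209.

209 = 1×206 + 3
206 = 68×3 + 2
3 = 1×2 + 1
2 = 2×1 + 0
gcd(206, 209) = 1, so the inverse exists.
Back-substitute for 1:
1 = 1×3 − 1×2
  = −1×206 + 69×3
  = 69×209 − 70×206
So 206⁻¹ ≡ −70 ≡ 139 (mod 209).

139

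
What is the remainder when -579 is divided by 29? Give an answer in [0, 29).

1

-579 = -20*29 + 1, so -579 ≡ 1 (mod 29).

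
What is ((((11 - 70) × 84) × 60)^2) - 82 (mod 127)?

60

11 - 70 = -59 ≡ 68 (mod 127)
68 × 84 = 5712 ≡ 124 (mod 127)
124 × 60 = 7440 ≡ 74 (mod 127)
(74)^2 ≡ 15 (mod 127)
15 - 82 = -67 ≡ 60 (mod 127)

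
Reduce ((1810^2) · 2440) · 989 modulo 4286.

3760

(1810)^2 ≡ 1596 (mod 4286)
1596 · 2440 = 3894240 ≡ 2552 (mod 4286)
2552 · 989 = 2523928 ≡ 3760 (mod 4286)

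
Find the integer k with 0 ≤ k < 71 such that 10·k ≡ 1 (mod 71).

By the extended Euclidean algorithm:
71 = 7*10 + 1
10 = 10*1 + 0
gcd(10, 71) = 1, so the inverse exists.
Bézout: 1 = 1*71 − 7*10.
So 10⁻¹ ≡ −7 ≡ 64 (mod 71).

64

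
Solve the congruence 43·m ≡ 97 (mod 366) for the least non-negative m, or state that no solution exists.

181

gcd(43, 366) = 1, so a unique solution mod 366 exists.
43⁻¹ ≡ 349 (mod 366).
m ≡ 349·97 ≡ 181 (mod 366).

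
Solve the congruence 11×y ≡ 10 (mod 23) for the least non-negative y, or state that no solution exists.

gcd(11, 23) = 1, so a unique solution mod 23 exists.
11⁻¹ ≡ 21 (mod 23).
y ≡ 21×10 ≡ 3 (mod 23).

3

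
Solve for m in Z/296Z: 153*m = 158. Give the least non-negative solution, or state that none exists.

150

gcd(153, 296) = 1, so a unique solution mod 296 exists.
153⁻¹ ≡ 89 (mod 296).
m ≡ 89*158 ≡ 150 (mod 296).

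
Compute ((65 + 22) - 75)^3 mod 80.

65 + 22 = 87 ≡ 7 (mod 80)
7 - 75 = -68 ≡ 12 (mod 80)
(12)^3 ≡ 48 (mod 80)

48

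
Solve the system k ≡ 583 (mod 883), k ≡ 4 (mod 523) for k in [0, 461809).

349368

883⁻¹ mod 523: 883×77 ≡ 1 (mod 523), so 883⁻¹ ≡ 77.
k = 583 + 883×((4 − 583)×77 mod 523) = 583 + 883×395 = 349368.
Check: 349368 mod 883 = 583, 349368 mod 523 = 4. ✓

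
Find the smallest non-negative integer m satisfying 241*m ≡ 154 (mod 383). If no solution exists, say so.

gcd(241, 383) = 1, so a unique solution mod 383 exists.
241⁻¹ ≡ 89 (mod 383).
m ≡ 89*154 ≡ 301 (mod 383).

301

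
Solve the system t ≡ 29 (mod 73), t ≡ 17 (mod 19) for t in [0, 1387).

73⁻¹ mod 19: 73·6 ≡ 1 (mod 19), so 73⁻¹ ≡ 6.
t = 29 + 73·((17 − 29)·6 mod 19) = 29 + 73·4 = 321.
Check: 321 mod 73 = 29, 321 mod 19 = 17. ✓

321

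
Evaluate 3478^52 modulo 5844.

Using repeated squaring:
52 in binary is 110100, i.e. 52 = 32 + 16 + 4.
3478^1 ≡ 3478 (mod 5844)
3478^2 ≡ 3478^2 = 12096484 ≡ 5248 (mod 5844)
3478^4 ≡ 5248^2 = 27541504 ≡ 4576 (mod 5844)
3478^8 ≡ 4576^2 = 20939776 ≡ 724 (mod 5844)
3478^16 ≡ 724^2 = 524176 ≡ 4060 (mod 5844)
3478^32 ≡ 4060^2 = 16483600 ≡ 3520 (mod 5844)
3478^52 = 3478^32 · 3478^16 · 3478^4 ≡ 3520 · 4060 · 4576 (mod 5844).
Accumulate the product:
3520 · 4060 = 14291200 ≡ 2620
2620 · 4576 = 11989120 ≡ 3076

3076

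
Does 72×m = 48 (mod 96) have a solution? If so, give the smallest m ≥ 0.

gcd(72, 96) = 24, and 24 | 48, so solutions exist.
Divide through by 24: 3×m mod 4 = 2.
3⁻¹ ≡ 3 (mod 4).
m ≡ 3×2 ≡ 2 (mod 4).
The smallest non-negative solution is m = 2.

2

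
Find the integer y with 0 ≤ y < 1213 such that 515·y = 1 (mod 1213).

749

1213 = 2×515 + 183
515 = 2×183 + 149
183 = 1×149 + 34
149 = 4×34 + 13
34 = 2×13 + 8
13 = 1×8 + 5
8 = 1×5 + 3
5 = 1×3 + 2
3 = 1×2 + 1
2 = 2×1 + 0
gcd(515, 1213) = 1, so the inverse exists.
Back-substitute for 1:
1 = 1×3 − 1×2
  = −1×5 + 2×3
  = 2×8 − 3×5
  = −3×13 + 5×8
  = 5×34 − 13×13
  = −13×149 + 57×34
  = 57×183 − 70×149
  = −70×515 + 197×183
  = 197×1213 − 464×515
So 515⁻¹ ≡ −464 ≡ 749 (mod 1213).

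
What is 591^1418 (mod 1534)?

1063

1418 in binary is 10110001010, i.e. 1418 = 1024 + 256 + 128 + 8 + 2.
591^1 ≡ 591 (mod 1534)
591^2 ≡ 591^2 = 349281 ≡ 1063 (mod 1534)
591^4 ≡ 1063^2 = 1129969 ≡ 945 (mod 1534)
591^8 ≡ 945^2 = 893025 ≡ 237 (mod 1534)
591^16 ≡ 237^2 = 56169 ≡ 945 (mod 1534)
591^32 ≡ 945^2 = 893025 ≡ 237 (mod 1534)
591^64 ≡ 237^2 = 56169 ≡ 945 (mod 1534)
591^128 ≡ 945^2 = 893025 ≡ 237 (mod 1534)
591^256 ≡ 237^2 = 56169 ≡ 945 (mod 1534)
591^512 ≡ 945^2 = 893025 ≡ 237 (mod 1534)
591^1024 ≡ 237^2 = 56169 ≡ 945 (mod 1534)
591^1418 = 591^1024 × 591^256 × 591^128 × 591^8 × 591^2 ≡ 945 × 945 × 237 × 237 × 1063 (mod 1534).
Accumulate the product:
945 × 945 = 893025 ≡ 237
237 × 237 = 56169 ≡ 945
945 × 237 = 223965 ≡ 1
1 × 1063 = 1063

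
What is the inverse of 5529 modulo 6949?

2393

6949 = 1*5529 + 1420
5529 = 3*1420 + 1269
1420 = 1*1269 + 151
1269 = 8*151 + 61
151 = 2*61 + 29
61 = 2*29 + 3
29 = 9*3 + 2
3 = 1*2 + 1
2 = 2*1 + 0
gcd(5529, 6949) = 1, so the inverse exists.
Back-substitute for 1:
1 = 1*3 − 1*2
  = −1*29 + 10*3
  = 10*61 − 21*29
  = −21*151 + 52*61
  = 52*1269 − 437*151
  = −437*1420 + 489*1269
  = 489*5529 − 1904*1420
  = −1904*6949 + 2393*5529
So 5529⁻¹ ≡ 2393 (mod 6949).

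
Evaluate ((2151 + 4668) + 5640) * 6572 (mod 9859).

1553

2151 + 4668 = 6819
6819 + 5640 = 12459 ≡ 2600 (mod 9859)
2600 * 6572 = 17087200 ≡ 1553 (mod 9859)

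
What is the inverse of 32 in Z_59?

By the extended Euclidean algorithm:
59 = 1·32 + 27
32 = 1·27 + 5
27 = 5·5 + 2
5 = 2·2 + 1
2 = 2·1 + 0
gcd(32, 59) = 1, so the inverse exists.
Bézout: 1 = −13·59 + 24·32.
So 32⁻¹ ≡ 24 (mod 59).

24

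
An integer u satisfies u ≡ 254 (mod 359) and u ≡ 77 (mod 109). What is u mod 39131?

359⁻¹ mod 109: 359·92 ≡ 1 (mod 109), so 359⁻¹ ≡ 92.
u = 254 + 359·((77 − 254)·92 mod 109) = 254 + 359·66 = 23948.

23948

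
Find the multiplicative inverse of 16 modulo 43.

43 = 2×16 + 11
16 = 1×11 + 5
11 = 2×5 + 1
5 = 5×1 + 0
gcd(16, 43) = 1, so the inverse exists.
Back-substitute for 1:
1 = 1×11 − 2×5
  = −2×16 + 3×11
  = 3×43 − 8×16
So 16⁻¹ ≡ −8 ≡ 35 (mod 43).

35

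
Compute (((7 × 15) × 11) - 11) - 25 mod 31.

7 × 15 = 105 ≡ 12 (mod 31)
12 × 11 = 132 ≡ 8 (mod 31)
8 - 11 = -3 ≡ 28 (mod 31)
28 - 25 = 3

3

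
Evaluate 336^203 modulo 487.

413

Compute successive squares:
203 in binary is 11001011, i.e. 203 = 128 + 64 + 8 + 2 + 1.
336^1 ≡ 336 (mod 487)
336^2 ≡ 336^2 = 112896 ≡ 399 (mod 487)
336^4 ≡ 399^2 = 159201 ≡ 439 (mod 487)
336^8 ≡ 439^2 = 192721 ≡ 356 (mod 487)
336^16 ≡ 356^2 = 126736 ≡ 116 (mod 487)
336^32 ≡ 116^2 = 13456 ≡ 307 (mod 487)
336^64 ≡ 307^2 = 94249 ≡ 258 (mod 487)
336^128 ≡ 258^2 = 66564 ≡ 332 (mod 487)
336^203 = 336^128 * 336^64 * 336^8 * 336^2 * 336^1 ≡ 332 * 258 * 356 * 399 * 336 (mod 487).
Accumulate the product:
332 * 258 = 85656 ≡ 431
431 * 356 = 153436 ≡ 31
31 * 399 = 12369 ≡ 194
194 * 336 = 65184 ≡ 413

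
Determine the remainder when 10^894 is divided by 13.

1

Compute successive squares:
894 in binary is 1101111110, i.e. 894 = 512 + 256 + 64 + 32 + 16 + 8 + 4 + 2.
10^1 ≡ 10 (mod 13)
10^2 ≡ 10^2 = 100 ≡ 9 (mod 13)
10^4 ≡ 9^2 = 81 ≡ 3 (mod 13)
10^8 ≡ 3^2 = 9 (mod 13)
10^16 ≡ 9^2 = 81 ≡ 3 (mod 13)
10^32 ≡ 3^2 = 9 (mod 13)
10^64 ≡ 9^2 = 81 ≡ 3 (mod 13)
10^128 ≡ 3^2 = 9 (mod 13)
10^256 ≡ 9^2 = 81 ≡ 3 (mod 13)
10^512 ≡ 3^2 = 9 (mod 13)
10^894 = 10^512 * 10^256 * 10^64 * 10^32 * 10^16 * 10^8 * 10^4 * 10^2 ≡ 9 * 3 * 3 * 9 * 3 * 9 * 3 * 9 (mod 13).
Accumulate the product:
9 * 3 = 27 ≡ 1
1 * 3 = 3
3 * 9 = 27 ≡ 1
1 * 3 = 3
3 * 9 = 27 ≡ 1
1 * 3 = 3
3 * 9 = 27 ≡ 1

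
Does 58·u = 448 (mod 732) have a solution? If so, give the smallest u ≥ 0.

gcd(58, 732) = 2, and 2 | 448, so solutions exist.
Divide through by 2: 29·u ≡ 224 (mod 366).
29⁻¹ ≡ 101 (mod 366).
u ≡ 101·224 ≡ 298 (mod 366).
The smallest non-negative solution is u = 298.

298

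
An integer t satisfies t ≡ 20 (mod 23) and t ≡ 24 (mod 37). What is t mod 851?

23⁻¹ mod 37: 23×29 ≡ 1 (mod 37), so 23⁻¹ ≡ 29.
t = 20 + 23×((24 − 20)×29 mod 37) = 20 + 23×5 = 135.

135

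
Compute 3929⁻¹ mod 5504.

3561

By the extended Euclidean algorithm:
5504 = 1×3929 + 1575
3929 = 2×1575 + 779
1575 = 2×779 + 17
779 = 45×17 + 14
17 = 1×14 + 3
14 = 4×3 + 2
3 = 1×2 + 1
2 = 2×1 + 0
gcd(3929, 5504) = 1, so the inverse exists.
Bézout: 1 = 1387×5504 − 1943×3929.
So 3929⁻¹ ≡ −1943 ≡ 3561 (mod 5504).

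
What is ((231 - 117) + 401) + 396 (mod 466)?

231 - 117 = 114
114 + 401 = 515 ≡ 49 (mod 466)
49 + 396 = 445

445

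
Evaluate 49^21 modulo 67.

Using repeated squaring:
21 in binary is 10101, i.e. 21 = 16 + 4 + 1.
49^1 ≡ 49 (mod 67)
49^2 ≡ 49^2 = 2401 ≡ 56 (mod 67)
49^4 ≡ 56^2 = 3136 ≡ 54 (mod 67)
49^8 ≡ 54^2 = 2916 ≡ 35 (mod 67)
49^16 ≡ 35^2 = 1225 ≡ 19 (mod 67)
49^21 = 49^16 · 49^4 · 49^1 ≡ 19 · 54 · 49 (mod 67).
Accumulate the product:
19 · 54 = 1026 ≡ 21
21 · 49 = 1029 ≡ 24

24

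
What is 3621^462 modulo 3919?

1624

Using repeated squaring:
462 in binary is 111001110, i.e. 462 = 256 + 128 + 64 + 8 + 4 + 2.
3621^1 ≡ 3621 (mod 3919)
3621^2 ≡ 3621^2 = 13111641 ≡ 2586 (mod 3919)
3621^4 ≡ 2586^2 = 6687396 ≡ 1582 (mod 3919)
3621^8 ≡ 1582^2 = 2502724 ≡ 2402 (mod 3919)
3621^16 ≡ 2402^2 = 5769604 ≡ 836 (mod 3919)
3621^32 ≡ 836^2 = 698896 ≡ 1314 (mod 3919)
3621^64 ≡ 1314^2 = 1726596 ≡ 2236 (mod 3919)
3621^128 ≡ 2236^2 = 4999696 ≡ 2971 (mod 3919)
3621^256 ≡ 2971^2 = 8826841 ≡ 1253 (mod 3919)
3621^462 = 3621^256 * 3621^128 * 3621^64 * 3621^8 * 3621^4 * 3621^2 ≡ 1253 * 2971 * 2236 * 2402 * 1582 * 2586 (mod 3919).
Accumulate the product:
1253 * 2971 = 3722663 ≡ 3532
3532 * 2236 = 7897552 ≡ 767
767 * 2402 = 1842334 ≡ 404
404 * 1582 = 639128 ≡ 331
331 * 2586 = 855966 ≡ 1624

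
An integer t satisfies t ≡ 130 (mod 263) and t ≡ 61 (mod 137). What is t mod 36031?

263⁻¹ mod 137: 263·112 ≡ 1 (mod 137), so 263⁻¹ ≡ 112.
t = 130 + 263·((61 − 130)·112 mod 137) = 130 + 263·81 = 21433.

21433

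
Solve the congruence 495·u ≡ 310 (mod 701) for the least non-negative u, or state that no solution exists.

121

gcd(495, 701) = 1, so a unique solution mod 701 exists.
495⁻¹ ≡ 473 (mod 701).
u ≡ 473·310 ≡ 121 (mod 701).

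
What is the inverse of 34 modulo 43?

By the extended Euclidean algorithm:
43 = 1×34 + 9
34 = 3×9 + 7
9 = 1×7 + 2
7 = 3×2 + 1
2 = 2×1 + 0
gcd(34, 43) = 1, so the inverse exists.
Bézout: 1 = −15×43 + 19×34.
So 34⁻¹ ≡ 19 (mod 43).

19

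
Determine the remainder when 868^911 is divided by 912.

496

Compute successive squares:
868^1 ≡ 868 (mod 912)
868^2 ≡ 868^2 = 753424 ≡ 112 (mod 912)
868^4 ≡ 112^2 = 12544 ≡ 688 (mod 912)
868^8 ≡ 688^2 = 473344 ≡ 16 (mod 912)
868^16 ≡ 16^2 = 256 (mod 912)
868^32 ≡ 256^2 = 65536 ≡ 784 (mod 912)
868^64 ≡ 784^2 = 614656 ≡ 880 (mod 912)
868^128 ≡ 880^2 = 774400 ≡ 112 (mod 912)
868^256 ≡ 112^2 = 12544 ≡ 688 (mod 912)
868^512 ≡ 688^2 = 473344 ≡ 16 (mod 912)
868^911 = 868^512 * 868^256 * 868^128 * 868^8 * 868^4 * 868^2 * 868^1 ≡ 16 * 688 * 112 * 16 * 688 * 112 * 868 (mod 912).
Accumulate the product:
16 * 688 = 11008 ≡ 64
64 * 112 = 7168 ≡ 784
784 * 16 = 12544 ≡ 688
688 * 688 = 473344 ≡ 16
16 * 112 = 1792 ≡ 880
880 * 868 = 763840 ≡ 496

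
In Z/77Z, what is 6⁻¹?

77 = 12*6 + 5
6 = 1*5 + 1
5 = 5*1 + 0
gcd(6, 77) = 1, so the inverse exists.
Back-substitute for 1:
1 = 1*6 − 1*5
  = −1*77 + 13*6
So 6⁻¹ ≡ 13 (mod 77).

13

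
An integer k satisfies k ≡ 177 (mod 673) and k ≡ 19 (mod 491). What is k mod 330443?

108530

673⁻¹ mod 491: 673·375 ≡ 1 (mod 491), so 673⁻¹ ≡ 375.
k = 177 + 673·((19 − 177)·375 mod 491) = 177 + 673·161 = 108530.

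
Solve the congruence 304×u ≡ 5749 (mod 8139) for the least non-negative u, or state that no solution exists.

3901

gcd(304, 8139) = 1, so a unique solution mod 8139 exists.
304⁻¹ ≡ 3775 (mod 8139).
u ≡ 3775×5749 ≡ 3901 (mod 8139).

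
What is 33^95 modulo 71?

41

33^1 ≡ 33 (mod 71)
33^2 ≡ 33^2 = 1089 ≡ 24 (mod 71)
33^4 ≡ 24^2 = 576 ≡ 8 (mod 71)
33^8 ≡ 8^2 = 64 (mod 71)
33^16 ≡ 64^2 = 4096 ≡ 49 (mod 71)
33^32 ≡ 49^2 = 2401 ≡ 58 (mod 71)
33^64 ≡ 58^2 = 3364 ≡ 27 (mod 71)
33^95 = 33^64 × 33^16 × 33^8 × 33^4 × 33^2 × 33^1 ≡ 27 × 49 × 64 × 8 × 24 × 33 (mod 71).
Accumulate the product:
27 × 49 = 1323 ≡ 45
45 × 64 = 2880 ≡ 40
40 × 8 = 320 ≡ 36
36 × 24 = 864 ≡ 12
12 × 33 = 396 ≡ 41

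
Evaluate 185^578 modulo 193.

64

By square-and-multiply:
185^1 ≡ 185 (mod 193)
185^2 ≡ 185^2 = 34225 ≡ 64 (mod 193)
185^4 ≡ 64^2 = 4096 ≡ 43 (mod 193)
185^8 ≡ 43^2 = 1849 ≡ 112 (mod 193)
185^16 ≡ 112^2 = 12544 ≡ 192 (mod 193)
185^32 ≡ 192^2 = 36864 ≡ 1 (mod 193)
185^64 ≡ 1^2 = 1 (mod 193)
185^128 ≡ 1^2 = 1 (mod 193)
185^256 ≡ 1^2 = 1 (mod 193)
185^512 ≡ 1^2 = 1 (mod 193)
185^578 = 185^512 · 185^64 · 185^2 ≡ 1 · 1 · 64 (mod 193).
Accumulate the product:
1 · 1 = 1
1 · 64 = 64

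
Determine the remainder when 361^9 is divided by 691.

441

By square-and-multiply:
9 in binary is 1001, i.e. 9 = 8 + 1.
361^1 ≡ 361 (mod 691)
361^2 ≡ 361^2 = 130321 ≡ 413 (mod 691)
361^4 ≡ 413^2 = 170569 ≡ 583 (mod 691)
361^8 ≡ 583^2 = 339889 ≡ 608 (mod 691)
361^9 = 361^8 × 361^1 ≡ 608 × 361 (mod 691).
608 × 361 = 219488 ≡ 441 (mod 691).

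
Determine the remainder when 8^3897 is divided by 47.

Compute successive squares:
3897 in binary is 111100111001, i.e. 3897 = 2048 + 1024 + 512 + 256 + 32 + 16 + 8 + 1.
8^1 ≡ 8 (mod 47)
8^2 ≡ 8^2 = 64 ≡ 17 (mod 47)
8^4 ≡ 17^2 = 289 ≡ 7 (mod 47)
8^8 ≡ 7^2 = 49 ≡ 2 (mod 47)
8^16 ≡ 2^2 = 4 (mod 47)
8^32 ≡ 4^2 = 16 (mod 47)
8^64 ≡ 16^2 = 256 ≡ 21 (mod 47)
8^128 ≡ 21^2 = 441 ≡ 18 (mod 47)
8^256 ≡ 18^2 = 324 ≡ 42 (mod 47)
8^512 ≡ 42^2 = 1764 ≡ 25 (mod 47)
8^1024 ≡ 25^2 = 625 ≡ 14 (mod 47)
8^2048 ≡ 14^2 = 196 ≡ 8 (mod 47)
8^3897 = 8^2048 * 8^1024 * 8^512 * 8^256 * 8^32 * 8^16 * 8^8 * 8^1 ≡ 8 * 14 * 25 * 42 * 16 * 4 * 2 * 8 (mod 47).
Accumulate the product:
8 * 14 = 112 ≡ 18
18 * 25 = 450 ≡ 27
27 * 42 = 1134 ≡ 6
6 * 16 = 96 ≡ 2
2 * 4 = 8
8 * 2 = 16
16 * 8 = 128 ≡ 34

34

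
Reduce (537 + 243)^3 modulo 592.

537 + 243 = 780 ≡ 188 (mod 592)
(188)^3 ≡ 64 (mod 592)

64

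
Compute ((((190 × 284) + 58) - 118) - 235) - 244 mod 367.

190 × 284 = 53960 ≡ 11 (mod 367)
11 + 58 = 69
69 - 118 = -49 ≡ 318 (mod 367)
318 - 235 = 83
83 - 244 = -161 ≡ 206 (mod 367)

206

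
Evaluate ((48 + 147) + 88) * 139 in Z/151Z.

48 + 147 = 195 ≡ 44 (mod 151)
44 + 88 = 132
132 * 139 = 18348 ≡ 77 (mod 151)

77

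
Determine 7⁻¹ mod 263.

263 = 37*7 + 4
7 = 1*4 + 3
4 = 1*3 + 1
3 = 3*1 + 0
gcd(7, 263) = 1, so the inverse exists.
Bézout: 1 = 2*263 − 75*7.
So 7⁻¹ ≡ −75 ≡ 188 (mod 263).

188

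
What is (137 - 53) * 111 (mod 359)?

349

137 - 53 = 84
84 * 111 = 9324 ≡ 349 (mod 359)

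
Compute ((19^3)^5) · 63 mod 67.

(19)^3 ≡ 25 (mod 67)
(25)^5 ≡ 40 (mod 67)
40 · 63 = 2520 ≡ 41 (mod 67)

41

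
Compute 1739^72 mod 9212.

By square-and-multiply:
1739^1 ≡ 1739 (mod 9212)
1739^2 ≡ 1739^2 = 3024121 ≡ 2585 (mod 9212)
1739^4 ≡ 2585^2 = 6682225 ≡ 3525 (mod 9212)
1739^8 ≡ 3525^2 = 12425625 ≡ 7849 (mod 9212)
1739^16 ≡ 7849^2 = 61606801 ≡ 6157 (mod 9212)
1739^32 ≡ 6157^2 = 37908649 ≡ 1269 (mod 9212)
1739^64 ≡ 1269^2 = 1610361 ≡ 7473 (mod 9212)
1739^72 = 1739^64 × 1739^8 ≡ 7473 × 7849 (mod 9212).
7473 × 7849 = 58655577 ≡ 2773 (mod 9212).

2773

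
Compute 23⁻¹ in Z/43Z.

By the extended Euclidean algorithm:
43 = 1*23 + 20
23 = 1*20 + 3
20 = 6*3 + 2
3 = 1*2 + 1
2 = 2*1 + 0
gcd(23, 43) = 1, so the inverse exists.
Bézout: 1 = −8*43 + 15*23.
So 23⁻¹ ≡ 15 (mod 43).

15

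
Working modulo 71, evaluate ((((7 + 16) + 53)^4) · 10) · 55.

7 + 16 = 23
23 + 53 = 76 ≡ 5 (mod 71)
(5)^4 ≡ 57 (mod 71)
57 · 10 = 570 ≡ 2 (mod 71)
2 · 55 = 110 ≡ 39 (mod 71)

39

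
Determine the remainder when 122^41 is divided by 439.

28

Compute successive squares:
41 in binary is 101001, i.e. 41 = 32 + 8 + 1.
122^1 ≡ 122 (mod 439)
122^2 ≡ 122^2 = 14884 ≡ 397 (mod 439)
122^4 ≡ 397^2 = 157609 ≡ 8 (mod 439)
122^8 ≡ 8^2 = 64 (mod 439)
122^16 ≡ 64^2 = 4096 ≡ 145 (mod 439)
122^32 ≡ 145^2 = 21025 ≡ 392 (mod 439)
122^41 = 122^32 · 122^8 · 122^1 ≡ 392 · 64 · 122 (mod 439).
Accumulate the product:
392 · 64 = 25088 ≡ 65
65 · 122 = 7930 ≡ 28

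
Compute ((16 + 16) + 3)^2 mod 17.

1

16 + 16 = 32 ≡ 15 (mod 17)
15 + 3 = 18 ≡ 1 (mod 17)
(1)^2 ≡ 1 (mod 17)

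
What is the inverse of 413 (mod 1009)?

1009 = 2×413 + 183
413 = 2×183 + 47
183 = 3×47 + 42
47 = 1×42 + 5
42 = 8×5 + 2
5 = 2×2 + 1
2 = 2×1 + 0
gcd(413, 1009) = 1, so the inverse exists.
Bézout: 1 = −167×1009 + 408×413.
So 413⁻¹ ≡ 408 (mod 1009).

408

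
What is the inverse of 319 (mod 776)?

343

776 = 2×319 + 138
319 = 2×138 + 43
138 = 3×43 + 9
43 = 4×9 + 7
9 = 1×7 + 2
7 = 3×2 + 1
2 = 2×1 + 0
gcd(319, 776) = 1, so the inverse exists.
Back-substitute for 1:
1 = 1×7 − 3×2
  = −3×9 + 4×7
  = 4×43 − 19×9
  = −19×138 + 61×43
  = 61×319 − 141×138
  = −141×776 + 343×319
So 319⁻¹ ≡ 343 (mod 776).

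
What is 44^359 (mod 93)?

Using repeated squaring:
359 in binary is 101100111, i.e. 359 = 256 + 64 + 32 + 4 + 2 + 1.
44^1 ≡ 44 (mod 93)
44^2 ≡ 44^2 = 1936 ≡ 76 (mod 93)
44^4 ≡ 76^2 = 5776 ≡ 10 (mod 93)
44^8 ≡ 10^2 = 100 ≡ 7 (mod 93)
44^16 ≡ 7^2 = 49 (mod 93)
44^32 ≡ 49^2 = 2401 ≡ 76 (mod 93)
44^64 ≡ 76^2 = 5776 ≡ 10 (mod 93)
44^128 ≡ 10^2 = 100 ≡ 7 (mod 93)
44^256 ≡ 7^2 = 49 (mod 93)
44^359 = 44^256 × 44^64 × 44^32 × 44^4 × 44^2 × 44^1 ≡ 49 × 10 × 76 × 10 × 76 × 44 (mod 93).
Accumulate the product:
49 × 10 = 490 ≡ 25
25 × 76 = 1900 ≡ 40
40 × 10 = 400 ≡ 28
28 × 76 = 2128 ≡ 82
82 × 44 = 3608 ≡ 74

74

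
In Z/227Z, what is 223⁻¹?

170

By the extended Euclidean algorithm:
227 = 1*223 + 4
223 = 55*4 + 3
4 = 1*3 + 1
3 = 3*1 + 0
gcd(223, 227) = 1, so the inverse exists.
Back-substitute for 1:
1 = 1*4 − 1*3
  = −1*223 + 56*4
  = 56*227 − 57*223
So 223⁻¹ ≡ −57 ≡ 170 (mod 227).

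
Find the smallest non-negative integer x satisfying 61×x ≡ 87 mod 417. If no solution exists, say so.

gcd(61, 417) = 1, so a unique solution mod 417 exists.
61⁻¹ ≡ 376 (mod 417).
x ≡ 376×87 ≡ 186 (mod 417).

186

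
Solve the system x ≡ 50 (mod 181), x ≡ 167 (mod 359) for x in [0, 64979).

14168

181⁻¹ mod 359: 181*240 ≡ 1 (mod 359), so 181⁻¹ ≡ 240.
x = 50 + 181*((167 − 50)*240 mod 359) = 50 + 181*78 = 14168.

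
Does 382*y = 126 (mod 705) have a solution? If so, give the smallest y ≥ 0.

303

gcd(382, 705) = 1, so a unique solution mod 705 exists.
382⁻¹ ≡ 478 (mod 705).
y ≡ 478*126 ≡ 303 (mod 705).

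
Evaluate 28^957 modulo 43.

8

957 in binary is 1110111101, i.e. 957 = 512 + 256 + 128 + 32 + 16 + 8 + 4 + 1.
28^1 ≡ 28 (mod 43)
28^2 ≡ 28^2 = 784 ≡ 10 (mod 43)
28^4 ≡ 10^2 = 100 ≡ 14 (mod 43)
28^8 ≡ 14^2 = 196 ≡ 24 (mod 43)
28^16 ≡ 24^2 = 576 ≡ 17 (mod 43)
28^32 ≡ 17^2 = 289 ≡ 31 (mod 43)
28^64 ≡ 31^2 = 961 ≡ 15 (mod 43)
28^128 ≡ 15^2 = 225 ≡ 10 (mod 43)
28^256 ≡ 10^2 = 100 ≡ 14 (mod 43)
28^512 ≡ 14^2 = 196 ≡ 24 (mod 43)
28^957 = 28^512 × 28^256 × 28^128 × 28^32 × 28^16 × 28^8 × 28^4 × 28^1 ≡ 24 × 14 × 10 × 31 × 17 × 24 × 14 × 28 (mod 43).
Accumulate the product:
24 × 14 = 336 ≡ 35
35 × 10 = 350 ≡ 6
6 × 31 = 186 ≡ 14
14 × 17 = 238 ≡ 23
23 × 24 = 552 ≡ 36
36 × 14 = 504 ≡ 31
31 × 28 = 868 ≡ 8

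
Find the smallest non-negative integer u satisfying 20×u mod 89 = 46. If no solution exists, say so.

gcd(20, 89) = 1, so a unique solution mod 89 exists.
20⁻¹ ≡ 49 (mod 89).
u ≡ 49×46 ≡ 29 (mod 89).

29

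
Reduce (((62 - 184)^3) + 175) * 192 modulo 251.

166

62 - 184 = -122 ≡ 129 (mod 251)
(129)^3 ≡ 137 (mod 251)
137 + 175 = 312 ≡ 61 (mod 251)
61 * 192 = 11712 ≡ 166 (mod 251)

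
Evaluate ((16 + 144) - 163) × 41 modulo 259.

136

16 + 144 = 160
160 - 163 = -3 ≡ 256 (mod 259)
256 × 41 = 10496 ≡ 136 (mod 259)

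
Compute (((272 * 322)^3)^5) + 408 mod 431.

265

272 * 322 = 87584 ≡ 91 (mod 431)
(91)^3 ≡ 183 (mod 431)
(183)^5 ≡ 288 (mod 431)
288 + 408 = 696 ≡ 265 (mod 431)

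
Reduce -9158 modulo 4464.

4234

-9158 = -3*4464 + 4234, so -9158 ≡ 4234 (mod 4464).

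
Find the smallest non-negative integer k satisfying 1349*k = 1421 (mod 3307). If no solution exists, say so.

gcd(1349, 3307) = 1, so a unique solution mod 3307 exists.
1349⁻¹ ≡ 2373 (mod 3307).
k ≡ 2373*1421 ≡ 2200 (mod 3307).

2200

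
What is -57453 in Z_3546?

-57453 = -17×3546 + 2829, so -57453 ≡ 2829 (mod 3546).

2829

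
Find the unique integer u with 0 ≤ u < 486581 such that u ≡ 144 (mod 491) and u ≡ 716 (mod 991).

491⁻¹ mod 991: 491·220 ≡ 1 (mod 991), so 491⁻¹ ≡ 220.
u = 144 + 491·((716 − 144)·220 mod 991) = 144 + 491·974 = 478378.

478378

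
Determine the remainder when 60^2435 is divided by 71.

By square-and-multiply:
60^1 ≡ 60 (mod 71)
60^2 ≡ 60^2 = 3600 ≡ 50 (mod 71)
60^4 ≡ 50^2 = 2500 ≡ 15 (mod 71)
60^8 ≡ 15^2 = 225 ≡ 12 (mod 71)
60^16 ≡ 12^2 = 144 ≡ 2 (mod 71)
60^32 ≡ 2^2 = 4 (mod 71)
60^64 ≡ 4^2 = 16 (mod 71)
60^128 ≡ 16^2 = 256 ≡ 43 (mod 71)
60^256 ≡ 43^2 = 1849 ≡ 3 (mod 71)
60^512 ≡ 3^2 = 9 (mod 71)
60^1024 ≡ 9^2 = 81 ≡ 10 (mod 71)
60^2048 ≡ 10^2 = 100 ≡ 29 (mod 71)
60^2435 = 60^2048 × 60^256 × 60^128 × 60^2 × 60^1 ≡ 29 × 3 × 43 × 50 × 60 (mod 71).
Accumulate the product:
29 × 3 = 87 ≡ 16
16 × 43 = 688 ≡ 49
49 × 50 = 2450 ≡ 36
36 × 60 = 2160 ≡ 30

30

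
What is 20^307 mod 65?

307 in binary is 100110011, i.e. 307 = 256 + 32 + 16 + 2 + 1.
20^1 ≡ 20 (mod 65)
20^2 ≡ 20^2 = 400 ≡ 10 (mod 65)
20^4 ≡ 10^2 = 100 ≡ 35 (mod 65)
20^8 ≡ 35^2 = 1225 ≡ 55 (mod 65)
20^16 ≡ 55^2 = 3025 ≡ 35 (mod 65)
20^32 ≡ 35^2 = 1225 ≡ 55 (mod 65)
20^64 ≡ 55^2 = 3025 ≡ 35 (mod 65)
20^128 ≡ 35^2 = 1225 ≡ 55 (mod 65)
20^256 ≡ 55^2 = 3025 ≡ 35 (mod 65)
20^307 = 20^256 × 20^32 × 20^16 × 20^2 × 20^1 ≡ 35 × 55 × 35 × 10 × 20 (mod 65).
Accumulate the product:
35 × 55 = 1925 ≡ 40
40 × 35 = 1400 ≡ 35
35 × 10 = 350 ≡ 25
25 × 20 = 500 ≡ 45

45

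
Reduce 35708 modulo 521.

280

35708 = 68×521 + 280, so 35708 ≡ 280 (mod 521).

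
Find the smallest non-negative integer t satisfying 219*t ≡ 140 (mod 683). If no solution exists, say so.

194

gcd(219, 683) = 1, so a unique solution mod 683 exists.
219⁻¹ ≡ 499 (mod 683).
t ≡ 499*140 ≡ 194 (mod 683).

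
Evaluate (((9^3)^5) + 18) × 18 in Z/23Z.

(9)^3 ≡ 16 (mod 23)
(16)^5 ≡ 6 (mod 23)
6 + 18 = 24 ≡ 1 (mod 23)
1 × 18 = 18

18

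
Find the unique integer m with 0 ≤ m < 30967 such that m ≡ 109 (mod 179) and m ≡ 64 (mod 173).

14250

179⁻¹ mod 173: 179·29 ≡ 1 (mod 173), so 179⁻¹ ≡ 29.
m = 109 + 179·((64 − 109)·29 mod 173) = 109 + 179·79 = 14250.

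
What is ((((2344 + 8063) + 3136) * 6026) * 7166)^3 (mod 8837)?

2344 + 8063 = 10407 ≡ 1570 (mod 8837)
1570 + 3136 = 4706
4706 * 6026 = 28358356 ≡ 423 (mod 8837)
423 * 7166 = 3031218 ≡ 127 (mod 8837)
(127)^3 ≡ 7036 (mod 8837)

7036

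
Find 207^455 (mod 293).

13

By square-and-multiply:
207^1 ≡ 207 (mod 293)
207^2 ≡ 207^2 = 42849 ≡ 71 (mod 293)
207^4 ≡ 71^2 = 5041 ≡ 60 (mod 293)
207^8 ≡ 60^2 = 3600 ≡ 84 (mod 293)
207^16 ≡ 84^2 = 7056 ≡ 24 (mod 293)
207^32 ≡ 24^2 = 576 ≡ 283 (mod 293)
207^64 ≡ 283^2 = 80089 ≡ 100 (mod 293)
207^128 ≡ 100^2 = 10000 ≡ 38 (mod 293)
207^256 ≡ 38^2 = 1444 ≡ 272 (mod 293)
207^455 = 207^256 · 207^128 · 207^64 · 207^4 · 207^2 · 207^1 ≡ 272 · 38 · 100 · 60 · 71 · 207 (mod 293).
Accumulate the product:
272 · 38 = 10336 ≡ 81
81 · 100 = 8100 ≡ 189
189 · 60 = 11340 ≡ 206
206 · 71 = 14626 ≡ 269
269 · 207 = 55683 ≡ 13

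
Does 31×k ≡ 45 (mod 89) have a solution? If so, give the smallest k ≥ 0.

gcd(31, 89) = 1, so a unique solution mod 89 exists.
31⁻¹ ≡ 23 (mod 89).
k ≡ 23×45 ≡ 56 (mod 89).

56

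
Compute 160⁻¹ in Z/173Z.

133

Apply the Euclidean algorithm and back-substitute:
173 = 1×160 + 13
160 = 12×13 + 4
13 = 3×4 + 1
4 = 4×1 + 0
gcd(160, 173) = 1, so the inverse exists.
Back-substitute for 1:
1 = 1×13 − 3×4
  = −3×160 + 37×13
  = 37×173 − 40×160
So 160⁻¹ ≡ −40 ≡ 133 (mod 173).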